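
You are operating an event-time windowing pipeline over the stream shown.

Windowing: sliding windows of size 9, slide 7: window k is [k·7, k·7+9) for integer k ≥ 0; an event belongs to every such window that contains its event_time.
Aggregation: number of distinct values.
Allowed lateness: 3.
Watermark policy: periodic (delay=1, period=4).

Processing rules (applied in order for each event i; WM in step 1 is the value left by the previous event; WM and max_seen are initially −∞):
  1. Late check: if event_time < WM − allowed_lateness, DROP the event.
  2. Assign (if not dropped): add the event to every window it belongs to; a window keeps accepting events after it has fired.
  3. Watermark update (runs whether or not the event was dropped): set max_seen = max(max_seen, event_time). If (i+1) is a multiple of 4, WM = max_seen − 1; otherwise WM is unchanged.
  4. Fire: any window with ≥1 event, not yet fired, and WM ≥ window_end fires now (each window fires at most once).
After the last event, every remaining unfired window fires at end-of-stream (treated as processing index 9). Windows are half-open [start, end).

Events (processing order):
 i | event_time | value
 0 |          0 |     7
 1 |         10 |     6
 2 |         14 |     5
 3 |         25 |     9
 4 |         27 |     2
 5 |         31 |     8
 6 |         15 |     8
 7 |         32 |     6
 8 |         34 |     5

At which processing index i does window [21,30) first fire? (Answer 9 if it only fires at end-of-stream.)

7

i=0 t=0 v=7: → [0,9); WM=−∞
i=1 t=10 v=6: → [7,16); WM=−∞
i=2 t=14 v=5: → [14,23),[7,16); WM=−∞
i=3 t=25 v=9: → [21,30); WM=24; [0,9) fires=1 [7,16) fires=2 [14,23) fires=1
i=4 t=27 v=2: → [21,30); WM=24
i=5 t=31 v=8: → [28,37); WM=24
i=6 t=15 v=8: DROP (t<24-3); WM=24
i=7 t=32 v=6: → [28,37); WM=31; [21,30) fires=2
i=8 t=34 v=5: → [28,37); WM=31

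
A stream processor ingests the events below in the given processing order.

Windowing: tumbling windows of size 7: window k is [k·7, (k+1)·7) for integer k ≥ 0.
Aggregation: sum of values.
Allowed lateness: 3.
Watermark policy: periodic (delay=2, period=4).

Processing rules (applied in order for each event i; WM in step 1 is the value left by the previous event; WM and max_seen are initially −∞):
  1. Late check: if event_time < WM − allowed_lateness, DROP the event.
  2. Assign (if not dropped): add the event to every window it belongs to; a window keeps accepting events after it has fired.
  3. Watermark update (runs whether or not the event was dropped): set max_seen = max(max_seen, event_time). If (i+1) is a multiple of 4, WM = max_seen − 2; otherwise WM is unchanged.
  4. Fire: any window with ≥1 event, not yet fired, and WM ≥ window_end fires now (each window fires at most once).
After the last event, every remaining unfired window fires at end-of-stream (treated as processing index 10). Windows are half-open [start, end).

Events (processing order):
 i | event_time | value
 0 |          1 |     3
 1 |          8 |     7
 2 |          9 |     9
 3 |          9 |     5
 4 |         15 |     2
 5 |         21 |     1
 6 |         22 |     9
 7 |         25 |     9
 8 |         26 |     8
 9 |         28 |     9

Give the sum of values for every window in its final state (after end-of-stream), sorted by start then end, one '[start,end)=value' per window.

[0,7)=3 [7,14)=21 [14,21)=2 [21,28)=27 [28,35)=9

i=0 t=1 v=3: → [0,7); WM=−∞
i=1 t=8 v=7: → [7,14); WM=−∞
i=2 t=9 v=9: → [7,14); WM=−∞
i=3 t=9 v=5: → [7,14); WM=7; [0,7) fires=3
i=4 t=15 v=2: → [14,21); WM=7
i=5 t=21 v=1: → [21,28); WM=7
i=6 t=22 v=9: → [21,28); WM=7
i=7 t=25 v=9: → [21,28); WM=23; [7,14) fires=21 [14,21) fires=2
i=8 t=26 v=8: → [21,28); WM=23
i=9 t=28 v=9: → [28,35); WM=23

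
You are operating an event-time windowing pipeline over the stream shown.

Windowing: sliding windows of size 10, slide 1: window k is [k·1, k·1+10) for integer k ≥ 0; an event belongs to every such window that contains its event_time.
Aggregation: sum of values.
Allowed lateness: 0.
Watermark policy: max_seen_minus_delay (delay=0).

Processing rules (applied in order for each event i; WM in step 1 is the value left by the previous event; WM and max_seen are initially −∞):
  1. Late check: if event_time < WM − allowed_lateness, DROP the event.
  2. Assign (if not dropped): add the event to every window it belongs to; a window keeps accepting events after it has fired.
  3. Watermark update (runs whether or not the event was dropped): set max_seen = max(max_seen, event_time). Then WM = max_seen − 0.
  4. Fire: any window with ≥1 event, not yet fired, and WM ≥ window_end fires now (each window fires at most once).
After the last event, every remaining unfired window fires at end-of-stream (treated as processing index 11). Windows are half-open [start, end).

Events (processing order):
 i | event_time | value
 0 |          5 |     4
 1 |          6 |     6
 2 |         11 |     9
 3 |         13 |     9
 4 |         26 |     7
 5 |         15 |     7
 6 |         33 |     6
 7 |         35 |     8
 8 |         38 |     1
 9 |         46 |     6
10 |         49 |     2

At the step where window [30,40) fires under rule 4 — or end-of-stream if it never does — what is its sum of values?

15

i=0 t=5 v=4: → [5,15),[4,14),[3,13),[2,12),[1,11),[0,10); WM=5
i=1 t=6 v=6: → [6,16),[5,15),[4,14),[3,13),[2,12),[1,11),[0,10); WM=6
i=2 t=11 v=9: → [11,21),[10,20),[9,19),[8,18),[7,17),[6,16),[5,15),[4,14),[3,13),[2,12); WM=11; [0,10) fires=10 [1,11) fires=10
i=3 t=13 v=9: → [13,23),[12,22),[11,21),[10,20),[9,19),[8,18),[7,17),[6,16),[5,15),[4,14); WM=13; [2,12) fires=19 [3,13) fires=19
i=4 t=26 v=7: → [26,36),[25,35),[24,34),[23,33),[22,32),[21,31),[20,30),[19,29),[18,28),[17,27); WM=26; [4,14) fires=28 [5,15) fires=28 [6,16) fires=24 [7,17) fires=18 [8,18) fires=18 [9,19) fires=18 [10,20) fires=18 [11,21) fires=18 [12,22) fires=9 [13,23) fires=9
i=5 t=15 v=7: DROP (t<26-0); WM=26
i=6 t=33 v=6: → [33,43),[32,42),[31,41),[30,40),[29,39),[28,38),[27,37),[26,36),[25,35),[24,34); WM=33; [17,27) fires=7 [18,28) fires=7 [19,29) fires=7 [20,30) fires=7 [21,31) fires=7 [22,32) fires=7 [23,33) fires=7
i=7 t=35 v=8: → [35,45),[34,44),[33,43),[32,42),[31,41),[30,40),[29,39),[28,38),[27,37),[26,36); WM=35; [24,34) fires=13 [25,35) fires=13
i=8 t=38 v=1: → [38,48),[37,47),[36,46),[35,45),[34,44),[33,43),[32,42),[31,41),[30,40),[29,39); WM=38; [26,36) fires=21 [27,37) fires=14 [28,38) fires=14
i=9 t=46 v=6: → [46,56),[45,55),[44,54),[43,53),[42,52),[41,51),[40,50),[39,49),[38,48),[37,47); WM=46; [29,39) fires=15 [30,40) fires=15 [31,41) fires=15 [32,42) fires=15 [33,43) fires=15 [34,44) fires=9 [35,45) fires=9 [36,46) fires=1
i=10 t=49 v=2: → [49,59),[48,58),[47,57),[46,56),[45,55),[44,54),[43,53),[42,52),[41,51),[40,50); WM=49; [37,47) fires=7 [38,48) fires=7 [39,49) fires=6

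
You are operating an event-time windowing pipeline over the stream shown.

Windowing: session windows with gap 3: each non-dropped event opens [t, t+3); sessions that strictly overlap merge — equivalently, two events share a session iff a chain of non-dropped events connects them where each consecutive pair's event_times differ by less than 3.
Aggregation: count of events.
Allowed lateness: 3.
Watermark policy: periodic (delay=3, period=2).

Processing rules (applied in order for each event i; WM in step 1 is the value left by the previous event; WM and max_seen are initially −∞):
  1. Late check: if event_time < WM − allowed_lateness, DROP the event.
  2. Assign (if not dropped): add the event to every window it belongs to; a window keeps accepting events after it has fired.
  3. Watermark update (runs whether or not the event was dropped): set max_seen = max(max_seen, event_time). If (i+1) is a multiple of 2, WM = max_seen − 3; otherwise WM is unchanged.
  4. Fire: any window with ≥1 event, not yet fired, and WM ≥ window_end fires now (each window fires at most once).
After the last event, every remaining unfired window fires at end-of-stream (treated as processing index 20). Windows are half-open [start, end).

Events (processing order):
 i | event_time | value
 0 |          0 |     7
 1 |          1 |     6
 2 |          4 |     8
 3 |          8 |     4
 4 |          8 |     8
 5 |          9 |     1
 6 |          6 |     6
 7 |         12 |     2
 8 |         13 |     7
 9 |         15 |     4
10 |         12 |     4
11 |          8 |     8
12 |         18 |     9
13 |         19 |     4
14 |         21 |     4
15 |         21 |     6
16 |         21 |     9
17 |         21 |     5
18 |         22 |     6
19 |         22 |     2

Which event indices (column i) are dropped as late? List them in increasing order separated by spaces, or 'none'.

11

i=0 t=0 v=7: → [0,3); WM=−∞
i=1 t=1 v=6: → [0,4); WM=-2
i=2 t=4 v=8: → [4,7); WM=-2
i=3 t=8 v=4: → [8,11); WM=5
i=4 t=8 v=8: → [8,11); WM=5
i=5 t=9 v=1: → [8,12); WM=6
i=6 t=6 v=6: → [4,12); WM=6
i=7 t=12 v=2: → [12,15); WM=9
i=8 t=13 v=7: → [12,16); WM=9
i=9 t=15 v=4: → [12,18); WM=12
i=10 t=12 v=4: → [12,18); WM=12
i=11 t=8 v=8: DROP (t<12-3); WM=12
i=12 t=18 v=9: → [18,21); WM=12
i=13 t=19 v=4: → [18,22); WM=16
i=14 t=21 v=4: → [18,24); WM=16
i=15 t=21 v=6: → [18,24); WM=18
i=16 t=21 v=9: → [18,24); WM=18
i=17 t=21 v=5: → [18,24); WM=18
i=18 t=22 v=6: → [18,25); WM=18
i=19 t=22 v=2: → [18,25); WM=19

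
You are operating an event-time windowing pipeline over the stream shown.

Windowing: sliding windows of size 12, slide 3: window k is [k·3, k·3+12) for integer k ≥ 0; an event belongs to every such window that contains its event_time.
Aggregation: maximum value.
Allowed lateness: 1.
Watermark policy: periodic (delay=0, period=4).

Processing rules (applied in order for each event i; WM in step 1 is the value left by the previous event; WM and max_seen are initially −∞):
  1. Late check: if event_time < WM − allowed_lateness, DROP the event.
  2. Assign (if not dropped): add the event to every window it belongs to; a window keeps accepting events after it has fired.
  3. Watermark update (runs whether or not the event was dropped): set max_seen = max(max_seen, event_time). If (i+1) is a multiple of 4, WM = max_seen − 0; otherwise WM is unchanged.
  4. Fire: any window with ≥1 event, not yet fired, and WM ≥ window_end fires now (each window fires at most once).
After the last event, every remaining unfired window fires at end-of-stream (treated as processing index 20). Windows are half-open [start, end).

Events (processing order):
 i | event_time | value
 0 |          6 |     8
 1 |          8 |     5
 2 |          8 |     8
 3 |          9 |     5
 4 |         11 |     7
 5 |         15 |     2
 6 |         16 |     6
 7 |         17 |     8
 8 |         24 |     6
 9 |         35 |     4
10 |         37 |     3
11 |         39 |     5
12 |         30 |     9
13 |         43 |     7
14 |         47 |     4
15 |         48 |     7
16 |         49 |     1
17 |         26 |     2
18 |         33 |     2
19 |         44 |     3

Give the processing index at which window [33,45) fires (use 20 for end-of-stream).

15

i=0 t=6 v=8: → [6,18),[3,15),[0,12); WM=−∞
i=1 t=8 v=5: → [6,18),[3,15),[0,12); WM=−∞
i=2 t=8 v=8: → [6,18),[3,15),[0,12); WM=−∞
i=3 t=9 v=5: → [9,21),[6,18),[3,15),[0,12); WM=9
i=4 t=11 v=7: → [9,21),[6,18),[3,15),[0,12); WM=9
i=5 t=15 v=2: → [15,27),[12,24),[9,21),[6,18); WM=9
i=6 t=16 v=6: → [15,27),[12,24),[9,21),[6,18); WM=9
i=7 t=17 v=8: → [15,27),[12,24),[9,21),[6,18); WM=17; [0,12) fires=8 [3,15) fires=8
i=8 t=24 v=6: → [24,36),[21,33),[18,30),[15,27); WM=17
i=9 t=35 v=4: → [33,45),[30,42),[27,39),[24,36); WM=17
i=10 t=37 v=3: → [36,48),[33,45),[30,42),[27,39); WM=17
i=11 t=39 v=5: → [39,51),[36,48),[33,45),[30,42); WM=39; [6,18) fires=8 [9,21) fires=8 [12,24) fires=8 [15,27) fires=8 [18,30) fires=6 [21,33) fires=6 [24,36) fires=6 [27,39) fires=4
i=12 t=30 v=9: DROP (t<39-1); WM=39
i=13 t=43 v=7: → [42,54),[39,51),[36,48),[33,45); WM=39
i=14 t=47 v=4: → [45,57),[42,54),[39,51),[36,48); WM=39
i=15 t=48 v=7: → [48,60),[45,57),[42,54),[39,51); WM=48; [30,42) fires=5 [33,45) fires=7 [36,48) fires=7
i=16 t=49 v=1: → [48,60),[45,57),[42,54),[39,51); WM=48
i=17 t=26 v=2: DROP (t<48-1); WM=48
i=18 t=33 v=2: DROP (t<48-1); WM=48
i=19 t=44 v=3: DROP (t<48-1); WM=49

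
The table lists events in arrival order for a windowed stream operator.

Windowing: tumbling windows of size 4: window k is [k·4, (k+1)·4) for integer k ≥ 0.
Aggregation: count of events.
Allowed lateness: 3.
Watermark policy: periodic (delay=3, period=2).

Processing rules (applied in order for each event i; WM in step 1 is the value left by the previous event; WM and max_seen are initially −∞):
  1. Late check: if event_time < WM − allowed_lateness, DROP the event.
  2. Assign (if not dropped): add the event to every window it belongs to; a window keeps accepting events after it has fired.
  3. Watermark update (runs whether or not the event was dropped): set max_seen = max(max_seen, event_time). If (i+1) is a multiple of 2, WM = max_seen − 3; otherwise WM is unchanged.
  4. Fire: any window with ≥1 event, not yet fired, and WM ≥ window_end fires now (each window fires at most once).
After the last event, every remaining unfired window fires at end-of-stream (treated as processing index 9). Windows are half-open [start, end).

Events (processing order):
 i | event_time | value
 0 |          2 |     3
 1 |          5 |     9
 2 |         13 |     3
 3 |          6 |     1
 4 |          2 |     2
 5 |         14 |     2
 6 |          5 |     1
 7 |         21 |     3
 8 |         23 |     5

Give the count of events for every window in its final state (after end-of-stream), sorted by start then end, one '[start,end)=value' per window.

i=0 t=2 v=3: → [0,4); WM=−∞
i=1 t=5 v=9: → [4,8); WM=2
i=2 t=13 v=3: → [12,16); WM=2
i=3 t=6 v=1: → [4,8); WM=10; [0,4) fires=1 [4,8) fires=2
i=4 t=2 v=2: DROP (t<10-3); WM=10
i=5 t=14 v=2: → [12,16); WM=11
i=6 t=5 v=1: DROP (t<11-3); WM=11
i=7 t=21 v=3: → [20,24); WM=18; [12,16) fires=2
i=8 t=23 v=5: → [20,24); WM=18

[0,4)=1 [4,8)=2 [12,16)=2 [20,24)=2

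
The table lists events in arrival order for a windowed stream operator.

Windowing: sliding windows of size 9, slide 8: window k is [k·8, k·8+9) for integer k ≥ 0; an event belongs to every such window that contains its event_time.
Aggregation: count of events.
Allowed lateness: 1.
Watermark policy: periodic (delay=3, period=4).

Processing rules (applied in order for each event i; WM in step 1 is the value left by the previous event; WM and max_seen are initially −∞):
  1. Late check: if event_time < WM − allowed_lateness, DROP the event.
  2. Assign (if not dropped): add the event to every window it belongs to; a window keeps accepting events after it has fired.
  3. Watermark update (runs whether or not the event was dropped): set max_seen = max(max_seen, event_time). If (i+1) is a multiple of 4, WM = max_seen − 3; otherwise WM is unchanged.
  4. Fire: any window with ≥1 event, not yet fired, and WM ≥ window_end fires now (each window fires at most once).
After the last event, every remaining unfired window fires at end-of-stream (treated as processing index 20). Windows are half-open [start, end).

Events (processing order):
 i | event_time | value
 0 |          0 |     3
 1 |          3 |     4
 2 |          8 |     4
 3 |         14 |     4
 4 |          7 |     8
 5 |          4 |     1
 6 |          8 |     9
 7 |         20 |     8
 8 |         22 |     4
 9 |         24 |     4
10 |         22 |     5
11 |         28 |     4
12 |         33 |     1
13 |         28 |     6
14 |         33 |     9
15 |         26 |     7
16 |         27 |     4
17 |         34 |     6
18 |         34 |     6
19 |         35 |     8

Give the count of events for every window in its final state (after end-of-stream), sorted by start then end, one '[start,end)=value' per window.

i=0 t=0 v=3: → [0,9); WM=−∞
i=1 t=3 v=4: → [0,9); WM=−∞
i=2 t=8 v=4: → [8,17),[0,9); WM=−∞
i=3 t=14 v=4: → [8,17); WM=11; [0,9) fires=3
i=4 t=7 v=8: DROP (t<11-1); WM=11
i=5 t=4 v=1: DROP (t<11-1); WM=11
i=6 t=8 v=9: DROP (t<11-1); WM=11
i=7 t=20 v=8: → [16,25); WM=17; [8,17) fires=2
i=8 t=22 v=4: → [16,25); WM=17
i=9 t=24 v=4: → [24,33),[16,25); WM=17
i=10 t=22 v=5: → [16,25); WM=17
i=11 t=28 v=4: → [24,33); WM=25; [16,25) fires=4
i=12 t=33 v=1: → [32,41); WM=25
i=13 t=28 v=6: → [24,33); WM=25
i=14 t=33 v=9: → [32,41); WM=25
i=15 t=26 v=7: → [24,33); WM=30
i=16 t=27 v=4: DROP (t<30-1); WM=30
i=17 t=34 v=6: → [32,41); WM=30
i=18 t=34 v=6: → [32,41); WM=30
i=19 t=35 v=8: → [32,41); WM=32

[0,9)=3 [8,17)=2 [16,25)=4 [24,33)=4 [32,41)=5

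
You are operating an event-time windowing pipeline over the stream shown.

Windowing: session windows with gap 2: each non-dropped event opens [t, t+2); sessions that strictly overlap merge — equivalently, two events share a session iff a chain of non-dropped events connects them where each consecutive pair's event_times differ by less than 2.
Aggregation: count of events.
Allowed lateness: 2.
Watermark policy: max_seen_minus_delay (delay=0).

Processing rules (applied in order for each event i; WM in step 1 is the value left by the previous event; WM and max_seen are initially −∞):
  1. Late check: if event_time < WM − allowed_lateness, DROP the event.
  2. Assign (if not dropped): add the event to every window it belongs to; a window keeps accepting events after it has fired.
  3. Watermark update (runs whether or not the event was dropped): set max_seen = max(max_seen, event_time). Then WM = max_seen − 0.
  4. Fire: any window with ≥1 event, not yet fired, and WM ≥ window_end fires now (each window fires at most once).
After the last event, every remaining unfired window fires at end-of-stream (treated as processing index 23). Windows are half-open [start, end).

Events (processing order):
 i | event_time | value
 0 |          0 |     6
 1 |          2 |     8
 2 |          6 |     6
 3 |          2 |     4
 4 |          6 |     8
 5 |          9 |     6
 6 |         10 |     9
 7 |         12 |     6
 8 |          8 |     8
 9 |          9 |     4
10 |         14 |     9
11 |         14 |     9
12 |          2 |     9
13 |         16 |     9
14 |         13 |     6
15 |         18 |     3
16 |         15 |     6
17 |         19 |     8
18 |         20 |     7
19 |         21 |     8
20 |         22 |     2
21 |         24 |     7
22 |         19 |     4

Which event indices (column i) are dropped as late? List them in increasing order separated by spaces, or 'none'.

i=0 t=0 v=6: → [0,2); WM=0
i=1 t=2 v=8: → [2,4); WM=2
i=2 t=6 v=6: → [6,8); WM=6
i=3 t=2 v=4: DROP (t<6-2); WM=6
i=4 t=6 v=8: → [6,8); WM=6
i=5 t=9 v=6: → [9,11); WM=9
i=6 t=10 v=9: → [9,12); WM=10
i=7 t=12 v=6: → [12,14); WM=12
i=8 t=8 v=8: DROP (t<12-2); WM=12
i=9 t=9 v=4: DROP (t<12-2); WM=12
i=10 t=14 v=9: → [14,16); WM=14
i=11 t=14 v=9: → [14,16); WM=14
i=12 t=2 v=9: DROP (t<14-2); WM=14
i=13 t=16 v=9: → [16,18); WM=16
i=14 t=13 v=6: DROP (t<16-2); WM=16
i=15 t=18 v=3: → [18,20); WM=18
i=16 t=15 v=6: DROP (t<18-2); WM=18
i=17 t=19 v=8: → [18,21); WM=19
i=18 t=20 v=7: → [18,22); WM=20
i=19 t=21 v=8: → [18,23); WM=21
i=20 t=22 v=2: → [18,24); WM=22
i=21 t=24 v=7: → [24,26); WM=24
i=22 t=19 v=4: DROP (t<24-2); WM=24

3 8 9 12 14 16 22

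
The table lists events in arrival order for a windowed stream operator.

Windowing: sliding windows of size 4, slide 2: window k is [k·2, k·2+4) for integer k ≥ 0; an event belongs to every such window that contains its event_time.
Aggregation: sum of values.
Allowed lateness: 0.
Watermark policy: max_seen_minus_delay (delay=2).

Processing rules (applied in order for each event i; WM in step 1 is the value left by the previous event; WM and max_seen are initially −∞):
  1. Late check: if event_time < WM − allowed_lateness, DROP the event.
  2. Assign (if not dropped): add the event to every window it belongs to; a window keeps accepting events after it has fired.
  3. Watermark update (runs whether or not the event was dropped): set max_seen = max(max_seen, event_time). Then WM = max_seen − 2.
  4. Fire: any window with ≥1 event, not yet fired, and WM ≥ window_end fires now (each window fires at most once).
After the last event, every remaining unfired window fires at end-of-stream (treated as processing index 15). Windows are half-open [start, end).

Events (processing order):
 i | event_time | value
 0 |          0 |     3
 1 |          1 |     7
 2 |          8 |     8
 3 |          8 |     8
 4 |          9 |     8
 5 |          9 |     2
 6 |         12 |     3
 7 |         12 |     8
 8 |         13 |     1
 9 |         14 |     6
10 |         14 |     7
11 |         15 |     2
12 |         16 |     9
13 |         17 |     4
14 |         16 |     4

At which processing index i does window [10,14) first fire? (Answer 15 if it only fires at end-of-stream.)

12

i=0 t=0 v=3: → [0,4); WM=-2
i=1 t=1 v=7: → [0,4); WM=-1
i=2 t=8 v=8: → [8,12),[6,10); WM=6; [0,4) fires=10
i=3 t=8 v=8: → [8,12),[6,10); WM=6
i=4 t=9 v=8: → [8,12),[6,10); WM=7
i=5 t=9 v=2: → [8,12),[6,10); WM=7
i=6 t=12 v=3: → [12,16),[10,14); WM=10; [6,10) fires=26
i=7 t=12 v=8: → [12,16),[10,14); WM=10
i=8 t=13 v=1: → [12,16),[10,14); WM=11
i=9 t=14 v=6: → [14,18),[12,16); WM=12; [8,12) fires=26
i=10 t=14 v=7: → [14,18),[12,16); WM=12
i=11 t=15 v=2: → [14,18),[12,16); WM=13
i=12 t=16 v=9: → [16,20),[14,18); WM=14; [10,14) fires=12
i=13 t=17 v=4: → [16,20),[14,18); WM=15
i=14 t=16 v=4: → [16,20),[14,18); WM=15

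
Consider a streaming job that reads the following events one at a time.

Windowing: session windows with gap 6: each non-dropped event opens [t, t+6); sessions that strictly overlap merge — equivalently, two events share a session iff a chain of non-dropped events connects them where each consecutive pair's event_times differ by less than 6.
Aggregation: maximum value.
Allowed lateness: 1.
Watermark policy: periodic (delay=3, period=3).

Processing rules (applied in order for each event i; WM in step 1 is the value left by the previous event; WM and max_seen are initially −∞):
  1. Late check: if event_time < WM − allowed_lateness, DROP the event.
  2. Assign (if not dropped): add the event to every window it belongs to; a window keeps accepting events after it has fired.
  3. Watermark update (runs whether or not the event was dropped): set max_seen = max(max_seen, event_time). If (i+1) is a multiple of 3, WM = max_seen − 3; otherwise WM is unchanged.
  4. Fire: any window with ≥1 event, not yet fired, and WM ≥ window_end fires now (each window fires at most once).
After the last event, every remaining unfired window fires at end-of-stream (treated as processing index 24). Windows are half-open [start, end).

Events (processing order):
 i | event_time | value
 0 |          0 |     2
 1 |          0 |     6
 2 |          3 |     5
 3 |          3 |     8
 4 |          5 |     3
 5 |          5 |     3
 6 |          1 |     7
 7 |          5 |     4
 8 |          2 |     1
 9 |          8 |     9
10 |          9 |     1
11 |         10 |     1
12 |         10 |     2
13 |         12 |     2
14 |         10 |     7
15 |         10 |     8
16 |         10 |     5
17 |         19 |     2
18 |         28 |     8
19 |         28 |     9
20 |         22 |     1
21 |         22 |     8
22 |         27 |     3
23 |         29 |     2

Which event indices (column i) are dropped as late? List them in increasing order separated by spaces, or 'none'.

21

i=0 t=0 v=2: → [0,6); WM=−∞
i=1 t=0 v=6: → [0,6); WM=−∞
i=2 t=3 v=5: → [0,9); WM=0
i=3 t=3 v=8: → [0,9); WM=0
i=4 t=5 v=3: → [0,11); WM=0
i=5 t=5 v=3: → [0,11); WM=2
i=6 t=1 v=7: → [0,11); WM=2
i=7 t=5 v=4: → [0,11); WM=2
i=8 t=2 v=1: → [0,11); WM=2
i=9 t=8 v=9: → [0,14); WM=2
i=10 t=9 v=1: → [0,15); WM=2
i=11 t=10 v=1: → [0,16); WM=7
i=12 t=10 v=2: → [0,16); WM=7
i=13 t=12 v=2: → [0,18); WM=7
i=14 t=10 v=7: → [0,18); WM=9
i=15 t=10 v=8: → [0,18); WM=9
i=16 t=10 v=5: → [0,18); WM=9
i=17 t=19 v=2: → [19,25); WM=16
i=18 t=28 v=8: → [28,34); WM=16
i=19 t=28 v=9: → [28,34); WM=16
i=20 t=22 v=1: → [19,28); WM=25
i=21 t=22 v=8: DROP (t<25-1); WM=25
i=22 t=27 v=3: → [19,34); WM=25
i=23 t=29 v=2: → [19,35); WM=26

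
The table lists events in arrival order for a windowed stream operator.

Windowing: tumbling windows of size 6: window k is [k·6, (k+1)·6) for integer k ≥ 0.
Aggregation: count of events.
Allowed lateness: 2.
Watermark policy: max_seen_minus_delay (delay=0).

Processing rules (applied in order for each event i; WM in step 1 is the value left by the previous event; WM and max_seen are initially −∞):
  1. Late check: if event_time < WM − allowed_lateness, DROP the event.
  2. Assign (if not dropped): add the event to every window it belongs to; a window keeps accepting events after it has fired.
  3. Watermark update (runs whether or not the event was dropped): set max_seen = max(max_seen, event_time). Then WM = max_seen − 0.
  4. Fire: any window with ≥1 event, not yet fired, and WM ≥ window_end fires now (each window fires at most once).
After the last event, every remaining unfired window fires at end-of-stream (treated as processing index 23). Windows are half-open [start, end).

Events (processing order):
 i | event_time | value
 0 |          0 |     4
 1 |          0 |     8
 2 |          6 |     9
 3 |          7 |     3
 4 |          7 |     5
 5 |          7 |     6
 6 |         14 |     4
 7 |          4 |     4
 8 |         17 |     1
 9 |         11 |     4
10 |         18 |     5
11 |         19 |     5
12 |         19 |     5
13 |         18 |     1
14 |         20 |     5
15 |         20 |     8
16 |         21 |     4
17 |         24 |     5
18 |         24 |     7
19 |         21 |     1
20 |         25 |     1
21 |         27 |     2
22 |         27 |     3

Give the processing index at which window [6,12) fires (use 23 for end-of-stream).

6

i=0 t=0 v=4: → [0,6); WM=0
i=1 t=0 v=8: → [0,6); WM=0
i=2 t=6 v=9: → [6,12); WM=6; [0,6) fires=2
i=3 t=7 v=3: → [6,12); WM=7
i=4 t=7 v=5: → [6,12); WM=7
i=5 t=7 v=6: → [6,12); WM=7
i=6 t=14 v=4: → [12,18); WM=14; [6,12) fires=4
i=7 t=4 v=4: DROP (t<14-2); WM=14
i=8 t=17 v=1: → [12,18); WM=17
i=9 t=11 v=4: DROP (t<17-2); WM=17
i=10 t=18 v=5: → [18,24); WM=18; [12,18) fires=2
i=11 t=19 v=5: → [18,24); WM=19
i=12 t=19 v=5: → [18,24); WM=19
i=13 t=18 v=1: → [18,24); WM=19
i=14 t=20 v=5: → [18,24); WM=20
i=15 t=20 v=8: → [18,24); WM=20
i=16 t=21 v=4: → [18,24); WM=21
i=17 t=24 v=5: → [24,30); WM=24; [18,24) fires=7
i=18 t=24 v=7: → [24,30); WM=24
i=19 t=21 v=1: DROP (t<24-2); WM=24
i=20 t=25 v=1: → [24,30); WM=25
i=21 t=27 v=2: → [24,30); WM=27
i=22 t=27 v=3: → [24,30); WM=27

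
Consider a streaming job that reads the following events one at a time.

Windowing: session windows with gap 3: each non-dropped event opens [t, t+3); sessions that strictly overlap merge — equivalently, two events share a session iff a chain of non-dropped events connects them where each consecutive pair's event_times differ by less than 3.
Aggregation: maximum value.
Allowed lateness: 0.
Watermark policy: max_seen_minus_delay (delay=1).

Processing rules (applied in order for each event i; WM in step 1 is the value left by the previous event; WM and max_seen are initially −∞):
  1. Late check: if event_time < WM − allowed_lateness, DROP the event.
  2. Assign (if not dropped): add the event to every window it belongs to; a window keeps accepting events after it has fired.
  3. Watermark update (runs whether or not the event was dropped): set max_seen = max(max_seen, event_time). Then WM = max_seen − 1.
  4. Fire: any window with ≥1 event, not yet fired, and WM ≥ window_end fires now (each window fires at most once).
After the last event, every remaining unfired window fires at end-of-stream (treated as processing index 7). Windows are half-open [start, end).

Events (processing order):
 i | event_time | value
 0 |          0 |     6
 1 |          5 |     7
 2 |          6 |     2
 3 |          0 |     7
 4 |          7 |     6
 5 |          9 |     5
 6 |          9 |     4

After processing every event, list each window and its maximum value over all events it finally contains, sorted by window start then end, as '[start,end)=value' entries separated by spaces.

i=0 t=0 v=6: → [0,3); WM=-1
i=1 t=5 v=7: → [5,8); WM=4
i=2 t=6 v=2: → [5,9); WM=5
i=3 t=0 v=7: DROP (t<5-0); WM=5
i=4 t=7 v=6: → [5,10); WM=6
i=5 t=9 v=5: → [5,12); WM=8
i=6 t=9 v=4: → [5,12); WM=8

[0,3)=6 [5,12)=7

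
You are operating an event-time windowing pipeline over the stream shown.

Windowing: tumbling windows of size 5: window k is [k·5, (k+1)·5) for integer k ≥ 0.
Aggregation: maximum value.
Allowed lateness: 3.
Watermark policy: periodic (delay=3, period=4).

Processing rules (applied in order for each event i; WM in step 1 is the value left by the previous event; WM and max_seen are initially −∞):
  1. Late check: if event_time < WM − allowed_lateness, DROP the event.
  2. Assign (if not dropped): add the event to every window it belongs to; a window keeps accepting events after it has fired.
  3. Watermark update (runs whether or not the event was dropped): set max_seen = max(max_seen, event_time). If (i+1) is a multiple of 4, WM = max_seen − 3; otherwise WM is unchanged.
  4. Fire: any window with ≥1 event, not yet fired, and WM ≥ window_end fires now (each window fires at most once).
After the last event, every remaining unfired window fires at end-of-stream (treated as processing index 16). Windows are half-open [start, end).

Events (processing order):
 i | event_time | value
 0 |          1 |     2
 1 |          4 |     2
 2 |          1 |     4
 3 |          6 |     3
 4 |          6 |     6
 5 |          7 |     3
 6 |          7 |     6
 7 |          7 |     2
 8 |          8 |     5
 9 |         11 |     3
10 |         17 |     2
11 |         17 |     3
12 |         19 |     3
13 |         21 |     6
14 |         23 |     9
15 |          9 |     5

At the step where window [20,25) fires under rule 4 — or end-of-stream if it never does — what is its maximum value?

9

i=0 t=1 v=2: → [0,5); WM=−∞
i=1 t=4 v=2: → [0,5); WM=−∞
i=2 t=1 v=4: → [0,5); WM=−∞
i=3 t=6 v=3: → [5,10); WM=3
i=4 t=6 v=6: → [5,10); WM=3
i=5 t=7 v=3: → [5,10); WM=3
i=6 t=7 v=6: → [5,10); WM=3
i=7 t=7 v=2: → [5,10); WM=4
i=8 t=8 v=5: → [5,10); WM=4
i=9 t=11 v=3: → [10,15); WM=4
i=10 t=17 v=2: → [15,20); WM=4
i=11 t=17 v=3: → [15,20); WM=14; [0,5) fires=4 [5,10) fires=6
i=12 t=19 v=3: → [15,20); WM=14
i=13 t=21 v=6: → [20,25); WM=14
i=14 t=23 v=9: → [20,25); WM=14
i=15 t=9 v=5: DROP (t<14-3); WM=20; [10,15) fires=3 [15,20) fires=3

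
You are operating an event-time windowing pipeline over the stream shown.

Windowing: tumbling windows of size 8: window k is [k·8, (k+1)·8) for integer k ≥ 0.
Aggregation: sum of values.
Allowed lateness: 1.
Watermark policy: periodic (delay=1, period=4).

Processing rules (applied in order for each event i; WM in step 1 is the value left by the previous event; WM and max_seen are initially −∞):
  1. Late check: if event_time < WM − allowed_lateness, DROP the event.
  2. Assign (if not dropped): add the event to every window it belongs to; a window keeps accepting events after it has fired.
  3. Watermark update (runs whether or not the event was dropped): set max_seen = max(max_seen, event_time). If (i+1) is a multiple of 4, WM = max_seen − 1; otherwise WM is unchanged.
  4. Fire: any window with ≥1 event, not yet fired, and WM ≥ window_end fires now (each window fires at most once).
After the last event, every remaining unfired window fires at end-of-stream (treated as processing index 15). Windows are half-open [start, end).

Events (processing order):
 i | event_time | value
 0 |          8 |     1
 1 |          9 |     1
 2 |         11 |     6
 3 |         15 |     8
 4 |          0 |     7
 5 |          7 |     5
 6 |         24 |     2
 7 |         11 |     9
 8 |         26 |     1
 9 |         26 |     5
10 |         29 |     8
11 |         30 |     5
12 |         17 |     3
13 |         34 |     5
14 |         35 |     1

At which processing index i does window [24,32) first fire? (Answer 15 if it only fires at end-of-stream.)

i=0 t=8 v=1: → [8,16); WM=−∞
i=1 t=9 v=1: → [8,16); WM=−∞
i=2 t=11 v=6: → [8,16); WM=−∞
i=3 t=15 v=8: → [8,16); WM=14
i=4 t=0 v=7: DROP (t<14-1); WM=14
i=5 t=7 v=5: DROP (t<14-1); WM=14
i=6 t=24 v=2: → [24,32); WM=14
i=7 t=11 v=9: DROP (t<14-1); WM=23; [8,16) fires=16
i=8 t=26 v=1: → [24,32); WM=23
i=9 t=26 v=5: → [24,32); WM=23
i=10 t=29 v=8: → [24,32); WM=23
i=11 t=30 v=5: → [24,32); WM=29
i=12 t=17 v=3: DROP (t<29-1); WM=29
i=13 t=34 v=5: → [32,40); WM=29
i=14 t=35 v=1: → [32,40); WM=29

15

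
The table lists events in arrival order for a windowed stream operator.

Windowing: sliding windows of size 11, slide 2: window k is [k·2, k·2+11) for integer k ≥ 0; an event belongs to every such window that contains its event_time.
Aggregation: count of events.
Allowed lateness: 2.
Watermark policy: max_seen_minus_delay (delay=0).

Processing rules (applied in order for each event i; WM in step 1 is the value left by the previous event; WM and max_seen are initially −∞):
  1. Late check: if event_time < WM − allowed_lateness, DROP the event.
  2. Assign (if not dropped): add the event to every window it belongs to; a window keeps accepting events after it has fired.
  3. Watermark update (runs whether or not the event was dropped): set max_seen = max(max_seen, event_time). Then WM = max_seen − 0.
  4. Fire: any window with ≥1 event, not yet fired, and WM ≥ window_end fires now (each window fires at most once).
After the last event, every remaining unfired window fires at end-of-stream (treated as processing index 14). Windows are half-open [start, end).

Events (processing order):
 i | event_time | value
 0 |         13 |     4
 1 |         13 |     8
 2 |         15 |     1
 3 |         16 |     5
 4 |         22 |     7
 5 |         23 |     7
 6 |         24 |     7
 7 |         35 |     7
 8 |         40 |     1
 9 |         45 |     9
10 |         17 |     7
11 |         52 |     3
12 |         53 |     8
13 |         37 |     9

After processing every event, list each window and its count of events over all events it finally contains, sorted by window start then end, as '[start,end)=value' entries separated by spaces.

[4,15)=2 [6,17)=4 [8,19)=4 [10,21)=4 [12,23)=5 [14,25)=5 [16,27)=4 [18,29)=3 [20,31)=3 [22,33)=3 [24,35)=1 [26,37)=1 [28,39)=1 [30,41)=2 [32,43)=2 [34,45)=2 [36,47)=2 [38,49)=2 [40,51)=2 [42,53)=2 [44,55)=3 [46,57)=2 [48,59)=2 [50,61)=2 [52,63)=2

i=0 t=13 v=4: → [12,23),[10,21),[8,19),[6,17),[4,15); WM=13
i=1 t=13 v=8: → [12,23),[10,21),[8,19),[6,17),[4,15); WM=13
i=2 t=15 v=1: → [14,25),[12,23),[10,21),[8,19),[6,17); WM=15; [4,15) fires=2
i=3 t=16 v=5: → [16,27),[14,25),[12,23),[10,21),[8,19),[6,17); WM=16
i=4 t=22 v=7: → [22,33),[20,31),[18,29),[16,27),[14,25),[12,23); WM=22; [6,17) fires=4 [8,19) fires=4 [10,21) fires=4
i=5 t=23 v=7: → [22,33),[20,31),[18,29),[16,27),[14,25); WM=23; [12,23) fires=5
i=6 t=24 v=7: → [24,35),[22,33),[20,31),[18,29),[16,27),[14,25); WM=24
i=7 t=35 v=7: → [34,45),[32,43),[30,41),[28,39),[26,37); WM=35; [14,25) fires=5 [16,27) fires=4 [18,29) fires=3 [20,31) fires=3 [22,33) fires=3 [24,35) fires=1
i=8 t=40 v=1: → [40,51),[38,49),[36,47),[34,45),[32,43),[30,41); WM=40; [26,37) fires=1 [28,39) fires=1
i=9 t=45 v=9: → [44,55),[42,53),[40,51),[38,49),[36,47); WM=45; [30,41) fires=2 [32,43) fires=2 [34,45) fires=2
i=10 t=17 v=7: DROP (t<45-2); WM=45
i=11 t=52 v=3: → [52,63),[50,61),[48,59),[46,57),[44,55),[42,53); WM=52; [36,47) fires=2 [38,49) fires=2 [40,51) fires=2
i=12 t=53 v=8: → [52,63),[50,61),[48,59),[46,57),[44,55); WM=53; [42,53) fires=2
i=13 t=37 v=9: DROP (t<53-2); WM=53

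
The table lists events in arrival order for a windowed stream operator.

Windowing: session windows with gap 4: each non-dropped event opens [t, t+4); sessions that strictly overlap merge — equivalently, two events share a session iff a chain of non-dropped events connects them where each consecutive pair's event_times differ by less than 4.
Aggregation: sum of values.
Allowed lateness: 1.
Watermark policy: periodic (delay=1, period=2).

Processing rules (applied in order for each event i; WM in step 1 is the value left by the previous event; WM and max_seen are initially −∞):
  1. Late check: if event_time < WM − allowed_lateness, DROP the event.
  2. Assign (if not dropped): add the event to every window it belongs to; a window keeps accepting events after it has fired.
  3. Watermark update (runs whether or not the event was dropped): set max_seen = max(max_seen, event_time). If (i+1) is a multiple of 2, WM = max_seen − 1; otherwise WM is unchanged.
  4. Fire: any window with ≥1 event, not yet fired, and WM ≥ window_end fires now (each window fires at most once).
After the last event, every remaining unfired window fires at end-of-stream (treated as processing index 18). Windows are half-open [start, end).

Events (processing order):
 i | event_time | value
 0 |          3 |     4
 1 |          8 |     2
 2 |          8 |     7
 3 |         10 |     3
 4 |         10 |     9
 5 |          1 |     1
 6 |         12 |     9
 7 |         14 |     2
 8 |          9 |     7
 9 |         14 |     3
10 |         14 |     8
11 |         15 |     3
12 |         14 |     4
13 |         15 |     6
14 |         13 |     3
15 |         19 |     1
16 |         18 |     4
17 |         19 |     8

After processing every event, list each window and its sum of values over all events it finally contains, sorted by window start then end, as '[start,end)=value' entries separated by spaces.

[3,7)=4 [8,23)=72

i=0 t=3 v=4: → [3,7); WM=−∞
i=1 t=8 v=2: → [8,12); WM=7
i=2 t=8 v=7: → [8,12); WM=7
i=3 t=10 v=3: → [8,14); WM=9
i=4 t=10 v=9: → [8,14); WM=9
i=5 t=1 v=1: DROP (t<9-1); WM=9
i=6 t=12 v=9: → [8,16); WM=9
i=7 t=14 v=2: → [8,18); WM=13
i=8 t=9 v=7: DROP (t<13-1); WM=13
i=9 t=14 v=3: → [8,18); WM=13
i=10 t=14 v=8: → [8,18); WM=13
i=11 t=15 v=3: → [8,19); WM=14
i=12 t=14 v=4: → [8,19); WM=14
i=13 t=15 v=6: → [8,19); WM=14
i=14 t=13 v=3: → [8,19); WM=14
i=15 t=19 v=1: → [19,23); WM=18
i=16 t=18 v=4: → [8,23); WM=18
i=17 t=19 v=8: → [8,23); WM=18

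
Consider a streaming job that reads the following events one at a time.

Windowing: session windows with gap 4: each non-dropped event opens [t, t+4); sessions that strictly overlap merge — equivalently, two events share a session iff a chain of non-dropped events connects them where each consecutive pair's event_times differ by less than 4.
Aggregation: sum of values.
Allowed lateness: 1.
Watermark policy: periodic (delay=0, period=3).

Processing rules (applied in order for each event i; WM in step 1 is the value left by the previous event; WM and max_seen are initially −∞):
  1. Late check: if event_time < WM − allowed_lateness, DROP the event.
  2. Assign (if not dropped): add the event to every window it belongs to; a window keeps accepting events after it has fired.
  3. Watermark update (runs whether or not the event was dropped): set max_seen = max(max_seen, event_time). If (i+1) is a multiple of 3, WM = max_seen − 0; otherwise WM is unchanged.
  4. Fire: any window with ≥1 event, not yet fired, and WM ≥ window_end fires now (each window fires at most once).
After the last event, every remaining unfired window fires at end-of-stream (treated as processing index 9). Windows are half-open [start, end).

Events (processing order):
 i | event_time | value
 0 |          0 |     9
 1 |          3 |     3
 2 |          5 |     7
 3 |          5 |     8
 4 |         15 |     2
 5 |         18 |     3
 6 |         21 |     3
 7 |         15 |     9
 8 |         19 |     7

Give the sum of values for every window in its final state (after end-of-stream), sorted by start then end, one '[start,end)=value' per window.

[0,9)=27 [15,25)=15

i=0 t=0 v=9: → [0,4); WM=−∞
i=1 t=3 v=3: → [0,7); WM=−∞
i=2 t=5 v=7: → [0,9); WM=5
i=3 t=5 v=8: → [0,9); WM=5
i=4 t=15 v=2: → [15,19); WM=5
i=5 t=18 v=3: → [15,22); WM=18
i=6 t=21 v=3: → [15,25); WM=18
i=7 t=15 v=9: DROP (t<18-1); WM=18
i=8 t=19 v=7: → [15,25); WM=21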